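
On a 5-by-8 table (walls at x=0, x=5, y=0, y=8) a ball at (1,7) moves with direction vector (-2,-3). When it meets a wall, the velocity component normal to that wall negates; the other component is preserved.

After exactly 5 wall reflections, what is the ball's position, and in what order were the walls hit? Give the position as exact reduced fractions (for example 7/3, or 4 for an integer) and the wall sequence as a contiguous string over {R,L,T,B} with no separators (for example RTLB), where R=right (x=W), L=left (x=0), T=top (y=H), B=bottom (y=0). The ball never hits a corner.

Final position: (0,13/2)
Wall sequence: LBRTL

1. t=1/2 → L at (0,11/2); v=(2,-3)
2. t=11/6 → B at (11/3,0); v=(2,3)
3. t=2/3 → R at (5,2); v=(-2,3)
4. t=2 → T at (1,8); v=(-2,-3)
5. t=1/2 → L at (0,13/2); v=(2,-3)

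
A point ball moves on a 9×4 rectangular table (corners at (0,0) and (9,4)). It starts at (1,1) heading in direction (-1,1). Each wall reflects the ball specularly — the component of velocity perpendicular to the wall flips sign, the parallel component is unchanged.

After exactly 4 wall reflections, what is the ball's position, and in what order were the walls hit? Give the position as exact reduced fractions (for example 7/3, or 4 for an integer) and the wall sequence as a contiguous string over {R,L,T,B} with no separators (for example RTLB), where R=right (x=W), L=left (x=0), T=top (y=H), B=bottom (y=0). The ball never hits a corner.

1. t=1 → L at (0,2); v=(1,1)
2. t=2 → T at (2,4); v=(1,-1)
3. t=4 → B at (6,0); v=(1,1)
4. t=3 → R at (9,3); v=(-1,1)

Final position: (9,3)
Wall sequence: LTBR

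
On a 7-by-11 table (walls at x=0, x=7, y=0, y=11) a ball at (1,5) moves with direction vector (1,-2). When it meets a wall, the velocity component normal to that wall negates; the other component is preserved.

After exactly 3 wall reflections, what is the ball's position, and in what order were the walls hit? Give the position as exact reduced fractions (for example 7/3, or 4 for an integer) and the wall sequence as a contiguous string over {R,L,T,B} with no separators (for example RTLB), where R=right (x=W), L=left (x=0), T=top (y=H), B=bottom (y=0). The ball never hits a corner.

1. t=5/2 → B at (7/2,0); v=(1,2)
2. t=7/2 → R at (7,7); v=(-1,2)
3. t=2 → T at (5,11); v=(-1,-2)

Final position: (5,11)
Wall sequence: BRT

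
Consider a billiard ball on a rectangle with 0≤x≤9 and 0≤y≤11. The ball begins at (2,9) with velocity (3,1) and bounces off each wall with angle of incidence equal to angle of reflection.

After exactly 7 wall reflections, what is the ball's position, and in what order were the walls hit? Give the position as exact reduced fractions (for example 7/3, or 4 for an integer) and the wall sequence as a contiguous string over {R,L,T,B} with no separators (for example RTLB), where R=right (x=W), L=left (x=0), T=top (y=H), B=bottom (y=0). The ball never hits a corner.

Final position: (9,4/3)
Wall sequence: TRLRLBR

1. t=2 → T at (8,11); v=(3,-1)
2. t=1/3 → R at (9,32/3); v=(-3,-1)
3. t=3 → L at (0,23/3); v=(3,-1)
4. t=3 → R at (9,14/3); v=(-3,-1)
5. t=3 → L at (0,5/3); v=(3,-1)
6. t=5/3 → B at (5,0); v=(3,1)
7. t=4/3 → R at (9,4/3); v=(-3,1)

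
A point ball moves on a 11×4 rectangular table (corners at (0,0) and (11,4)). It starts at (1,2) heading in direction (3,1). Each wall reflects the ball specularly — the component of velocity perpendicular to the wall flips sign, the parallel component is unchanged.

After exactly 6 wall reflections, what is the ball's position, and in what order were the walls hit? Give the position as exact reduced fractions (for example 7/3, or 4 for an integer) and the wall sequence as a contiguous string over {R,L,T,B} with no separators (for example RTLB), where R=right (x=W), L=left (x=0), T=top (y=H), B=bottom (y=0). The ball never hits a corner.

1. t=2 → T at (7,4); v=(3,-1)
2. t=4/3 → R at (11,8/3); v=(-3,-1)
3. t=8/3 → B at (3,0); v=(-3,1)
4. t=1 → L at (0,1); v=(3,1)
5. t=3 → T at (9,4); v=(3,-1)
6. t=2/3 → R at (11,10/3); v=(-3,-1)

Final position: (11,10/3)
Wall sequence: TRBLTR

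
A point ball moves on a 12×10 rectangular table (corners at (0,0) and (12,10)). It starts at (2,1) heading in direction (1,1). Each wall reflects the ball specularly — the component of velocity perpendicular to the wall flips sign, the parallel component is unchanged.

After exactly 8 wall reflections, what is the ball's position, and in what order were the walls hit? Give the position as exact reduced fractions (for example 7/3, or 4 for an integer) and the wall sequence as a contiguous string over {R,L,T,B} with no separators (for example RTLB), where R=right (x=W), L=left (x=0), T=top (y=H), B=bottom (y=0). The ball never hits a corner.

1. t=9 → T at (11,10); v=(1,-1)
2. t=1 → R at (12,9); v=(-1,-1)
3. t=9 → B at (3,0); v=(-1,1)
4. t=3 → L at (0,3); v=(1,1)
5. t=7 → T at (7,10); v=(1,-1)
6. t=5 → R at (12,5); v=(-1,-1)
7. t=5 → B at (7,0); v=(-1,1)
8. t=7 → L at (0,7); v=(1,1)

Final position: (0,7)
Wall sequence: TRBLTRBL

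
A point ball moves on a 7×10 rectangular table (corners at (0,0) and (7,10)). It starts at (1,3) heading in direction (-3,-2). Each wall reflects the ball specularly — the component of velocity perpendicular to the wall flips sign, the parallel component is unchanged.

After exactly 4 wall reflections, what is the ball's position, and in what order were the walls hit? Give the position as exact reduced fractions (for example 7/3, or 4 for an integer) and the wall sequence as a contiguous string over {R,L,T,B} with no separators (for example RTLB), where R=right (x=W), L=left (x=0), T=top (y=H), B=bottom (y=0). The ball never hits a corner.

Final position: (0,7)
Wall sequence: LBRL

1. t=1/3 → L at (0,7/3); v=(3,-2)
2. t=7/6 → B at (7/2,0); v=(3,2)
3. t=7/6 → R at (7,7/3); v=(-3,2)
4. t=7/3 → L at (0,7); v=(3,2)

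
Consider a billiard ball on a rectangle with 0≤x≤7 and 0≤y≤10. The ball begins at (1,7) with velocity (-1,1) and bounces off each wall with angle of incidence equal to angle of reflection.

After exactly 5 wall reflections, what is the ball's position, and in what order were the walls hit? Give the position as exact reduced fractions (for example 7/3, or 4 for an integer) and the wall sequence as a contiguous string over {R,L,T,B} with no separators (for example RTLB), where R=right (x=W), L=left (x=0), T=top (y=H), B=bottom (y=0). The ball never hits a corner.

1. t=1 → L at (0,8); v=(1,1)
2. t=2 → T at (2,10); v=(1,-1)
3. t=5 → R at (7,5); v=(-1,-1)
4. t=5 → B at (2,0); v=(-1,1)
5. t=2 → L at (0,2); v=(1,1)

Final position: (0,2)
Wall sequence: LTRBL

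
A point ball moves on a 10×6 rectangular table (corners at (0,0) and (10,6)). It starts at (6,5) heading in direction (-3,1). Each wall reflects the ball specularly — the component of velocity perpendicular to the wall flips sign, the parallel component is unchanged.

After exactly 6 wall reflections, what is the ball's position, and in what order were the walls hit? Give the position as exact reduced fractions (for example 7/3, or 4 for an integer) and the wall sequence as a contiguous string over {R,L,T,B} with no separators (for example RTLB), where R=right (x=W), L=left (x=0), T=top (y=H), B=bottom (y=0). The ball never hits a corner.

1. t=1 → T at (3,6); v=(-3,-1)
2. t=1 → L at (0,5); v=(3,-1)
3. t=10/3 → R at (10,5/3); v=(-3,-1)
4. t=5/3 → B at (5,0); v=(-3,1)
5. t=5/3 → L at (0,5/3); v=(3,1)
6. t=10/3 → R at (10,5); v=(-3,1)

Final position: (10,5)
Wall sequence: TLRBLR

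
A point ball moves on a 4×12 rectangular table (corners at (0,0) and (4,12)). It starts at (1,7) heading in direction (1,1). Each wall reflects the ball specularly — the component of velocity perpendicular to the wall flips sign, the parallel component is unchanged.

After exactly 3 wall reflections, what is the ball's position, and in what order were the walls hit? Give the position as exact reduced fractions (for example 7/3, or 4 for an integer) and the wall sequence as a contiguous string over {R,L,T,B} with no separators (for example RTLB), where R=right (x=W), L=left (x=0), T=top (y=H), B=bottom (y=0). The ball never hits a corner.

1. t=3 → R at (4,10); v=(-1,1)
2. t=2 → T at (2,12); v=(-1,-1)
3. t=2 → L at (0,10); v=(1,-1)

Final position: (0,10)
Wall sequence: RTL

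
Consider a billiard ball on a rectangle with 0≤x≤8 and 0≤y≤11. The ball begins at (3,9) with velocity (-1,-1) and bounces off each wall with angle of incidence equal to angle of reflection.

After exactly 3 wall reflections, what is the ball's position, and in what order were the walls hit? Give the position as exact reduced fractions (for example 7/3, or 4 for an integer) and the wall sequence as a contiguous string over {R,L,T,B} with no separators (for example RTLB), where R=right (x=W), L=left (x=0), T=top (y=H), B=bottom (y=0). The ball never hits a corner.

1. t=3 → L at (0,6); v=(1,-1)
2. t=6 → B at (6,0); v=(1,1)
3. t=2 → R at (8,2); v=(-1,1)

Final position: (8,2)
Wall sequence: LBR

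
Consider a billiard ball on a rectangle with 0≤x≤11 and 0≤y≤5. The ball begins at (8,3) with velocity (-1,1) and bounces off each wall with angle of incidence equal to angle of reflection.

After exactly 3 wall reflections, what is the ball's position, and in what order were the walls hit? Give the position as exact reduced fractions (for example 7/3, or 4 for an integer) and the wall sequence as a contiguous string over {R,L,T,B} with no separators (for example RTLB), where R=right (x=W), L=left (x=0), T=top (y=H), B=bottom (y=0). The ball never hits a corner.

Final position: (0,1)
Wall sequence: TBL

1. t=2 → T at (6,5); v=(-1,-1)
2. t=5 → B at (1,0); v=(-1,1)
3. t=1 → L at (0,1); v=(1,1)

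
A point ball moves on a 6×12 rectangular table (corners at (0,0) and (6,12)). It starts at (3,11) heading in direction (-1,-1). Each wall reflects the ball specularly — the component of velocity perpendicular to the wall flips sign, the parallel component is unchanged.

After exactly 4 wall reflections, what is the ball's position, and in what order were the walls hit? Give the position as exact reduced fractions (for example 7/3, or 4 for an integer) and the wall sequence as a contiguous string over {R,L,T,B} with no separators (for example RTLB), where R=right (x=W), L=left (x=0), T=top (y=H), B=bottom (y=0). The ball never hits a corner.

Final position: (0,4)
Wall sequence: LRBL

1. t=3 → L at (0,8); v=(1,-1)
2. t=6 → R at (6,2); v=(-1,-1)
3. t=2 → B at (4,0); v=(-1,1)
4. t=4 → L at (0,4); v=(1,1)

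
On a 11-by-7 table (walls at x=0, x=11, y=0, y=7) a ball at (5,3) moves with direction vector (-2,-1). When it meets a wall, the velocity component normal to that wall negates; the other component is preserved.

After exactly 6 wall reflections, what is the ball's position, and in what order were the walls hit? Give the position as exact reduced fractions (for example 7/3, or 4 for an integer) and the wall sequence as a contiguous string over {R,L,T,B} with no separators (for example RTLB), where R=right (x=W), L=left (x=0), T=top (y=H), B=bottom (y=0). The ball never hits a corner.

1. t=5/2 → L at (0,1/2); v=(2,-1)
2. t=1/2 → B at (1,0); v=(2,1)
3. t=5 → R at (11,5); v=(-2,1)
4. t=2 → T at (7,7); v=(-2,-1)
5. t=7/2 → L at (0,7/2); v=(2,-1)
6. t=7/2 → B at (7,0); v=(2,1)

Final position: (7,0)
Wall sequence: LBRTLB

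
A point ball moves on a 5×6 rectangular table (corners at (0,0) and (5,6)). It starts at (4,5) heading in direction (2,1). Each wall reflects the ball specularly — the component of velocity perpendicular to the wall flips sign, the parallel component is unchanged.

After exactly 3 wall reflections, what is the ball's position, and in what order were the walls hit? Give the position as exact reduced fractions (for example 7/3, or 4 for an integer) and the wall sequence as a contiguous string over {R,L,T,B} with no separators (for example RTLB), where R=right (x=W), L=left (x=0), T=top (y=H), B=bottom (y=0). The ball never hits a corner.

1. t=1/2 → R at (5,11/2); v=(-2,1)
2. t=1/2 → T at (4,6); v=(-2,-1)
3. t=2 → L at (0,4); v=(2,-1)

Final position: (0,4)
Wall sequence: RTL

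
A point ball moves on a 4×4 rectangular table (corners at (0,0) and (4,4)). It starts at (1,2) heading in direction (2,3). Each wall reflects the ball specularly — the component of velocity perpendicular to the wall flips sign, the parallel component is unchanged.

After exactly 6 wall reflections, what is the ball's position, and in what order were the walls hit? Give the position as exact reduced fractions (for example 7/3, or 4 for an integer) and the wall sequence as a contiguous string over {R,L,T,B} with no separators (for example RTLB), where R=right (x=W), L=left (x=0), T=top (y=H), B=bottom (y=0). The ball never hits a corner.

Final position: (7/3,0)
Wall sequence: TRBTLB

1. t=2/3 → T at (7/3,4); v=(2,-3)
2. t=5/6 → R at (4,3/2); v=(-2,-3)
3. t=1/2 → B at (3,0); v=(-2,3)
4. t=4/3 → T at (1/3,4); v=(-2,-3)
5. t=1/6 → L at (0,7/2); v=(2,-3)
6. t=7/6 → B at (7/3,0); v=(2,3)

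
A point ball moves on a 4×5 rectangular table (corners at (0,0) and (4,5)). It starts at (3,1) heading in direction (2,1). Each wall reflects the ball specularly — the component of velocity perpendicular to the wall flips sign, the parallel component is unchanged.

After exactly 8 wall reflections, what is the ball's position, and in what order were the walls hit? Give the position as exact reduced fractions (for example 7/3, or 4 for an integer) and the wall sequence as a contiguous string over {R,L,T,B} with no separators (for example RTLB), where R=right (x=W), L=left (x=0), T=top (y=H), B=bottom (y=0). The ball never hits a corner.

1. t=1/2 → R at (4,3/2); v=(-2,1)
2. t=2 → L at (0,7/2); v=(2,1)
3. t=3/2 → T at (3,5); v=(2,-1)
4. t=1/2 → R at (4,9/2); v=(-2,-1)
5. t=2 → L at (0,5/2); v=(2,-1)
6. t=2 → R at (4,1/2); v=(-2,-1)
7. t=1/2 → B at (3,0); v=(-2,1)
8. t=3/2 → L at (0,3/2); v=(2,1)

Final position: (0,3/2)
Wall sequence: RLTRLRBL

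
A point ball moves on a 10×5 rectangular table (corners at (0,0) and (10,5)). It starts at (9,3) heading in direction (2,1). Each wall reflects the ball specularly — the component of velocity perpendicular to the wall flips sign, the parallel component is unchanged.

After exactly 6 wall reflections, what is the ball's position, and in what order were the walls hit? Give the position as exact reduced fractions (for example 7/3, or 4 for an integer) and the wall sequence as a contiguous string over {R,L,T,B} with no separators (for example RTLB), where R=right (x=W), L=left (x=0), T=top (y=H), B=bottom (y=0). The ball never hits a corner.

1. t=1/2 → R at (10,7/2); v=(-2,1)
2. t=3/2 → T at (7,5); v=(-2,-1)
3. t=7/2 → L at (0,3/2); v=(2,-1)
4. t=3/2 → B at (3,0); v=(2,1)
5. t=7/2 → R at (10,7/2); v=(-2,1)
6. t=3/2 → T at (7,5); v=(-2,-1)

Final position: (7,5)
Wall sequence: RTLBRT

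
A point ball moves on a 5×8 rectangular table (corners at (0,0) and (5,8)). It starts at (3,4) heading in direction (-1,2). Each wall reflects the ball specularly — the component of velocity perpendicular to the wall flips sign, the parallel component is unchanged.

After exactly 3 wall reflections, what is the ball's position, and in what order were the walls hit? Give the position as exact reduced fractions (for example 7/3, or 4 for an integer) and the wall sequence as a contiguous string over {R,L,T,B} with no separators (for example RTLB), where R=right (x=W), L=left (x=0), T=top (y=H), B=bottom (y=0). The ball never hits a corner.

Final position: (3,0)
Wall sequence: TLB

1. t=2 → T at (1,8); v=(-1,-2)
2. t=1 → L at (0,6); v=(1,-2)
3. t=3 → B at (3,0); v=(1,2)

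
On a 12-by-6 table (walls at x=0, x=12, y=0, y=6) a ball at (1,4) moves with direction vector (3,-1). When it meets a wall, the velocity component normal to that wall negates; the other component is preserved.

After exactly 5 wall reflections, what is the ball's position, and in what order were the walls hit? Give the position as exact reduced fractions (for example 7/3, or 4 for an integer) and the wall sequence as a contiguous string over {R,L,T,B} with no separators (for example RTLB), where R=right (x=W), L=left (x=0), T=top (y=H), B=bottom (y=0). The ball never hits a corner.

1. t=11/3 → R at (12,1/3); v=(-3,-1)
2. t=1/3 → B at (11,0); v=(-3,1)
3. t=11/3 → L at (0,11/3); v=(3,1)
4. t=7/3 → T at (7,6); v=(3,-1)
5. t=5/3 → R at (12,13/3); v=(-3,-1)

Final position: (12,13/3)
Wall sequence: RBLTR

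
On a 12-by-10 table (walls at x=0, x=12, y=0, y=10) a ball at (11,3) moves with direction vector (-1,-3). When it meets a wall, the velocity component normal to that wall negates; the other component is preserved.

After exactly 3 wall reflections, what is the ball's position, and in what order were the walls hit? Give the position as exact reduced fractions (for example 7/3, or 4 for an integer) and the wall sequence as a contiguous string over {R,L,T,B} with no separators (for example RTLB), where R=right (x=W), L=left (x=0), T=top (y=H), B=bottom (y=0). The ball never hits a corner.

1. t=1 → B at (10,0); v=(-1,3)
2. t=10/3 → T at (20/3,10); v=(-1,-3)
3. t=10/3 → B at (10/3,0); v=(-1,3)

Final position: (10/3,0)
Wall sequence: BTB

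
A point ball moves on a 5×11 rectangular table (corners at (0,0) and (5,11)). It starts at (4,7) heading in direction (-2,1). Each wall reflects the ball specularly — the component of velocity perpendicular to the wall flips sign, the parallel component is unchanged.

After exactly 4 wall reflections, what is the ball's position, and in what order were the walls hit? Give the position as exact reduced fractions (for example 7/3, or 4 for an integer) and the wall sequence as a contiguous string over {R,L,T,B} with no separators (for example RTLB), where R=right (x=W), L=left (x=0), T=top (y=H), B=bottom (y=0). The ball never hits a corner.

Final position: (0,8)
Wall sequence: LTRL

1. t=2 → L at (0,9); v=(2,1)
2. t=2 → T at (4,11); v=(2,-1)
3. t=1/2 → R at (5,21/2); v=(-2,-1)
4. t=5/2 → L at (0,8); v=(2,-1)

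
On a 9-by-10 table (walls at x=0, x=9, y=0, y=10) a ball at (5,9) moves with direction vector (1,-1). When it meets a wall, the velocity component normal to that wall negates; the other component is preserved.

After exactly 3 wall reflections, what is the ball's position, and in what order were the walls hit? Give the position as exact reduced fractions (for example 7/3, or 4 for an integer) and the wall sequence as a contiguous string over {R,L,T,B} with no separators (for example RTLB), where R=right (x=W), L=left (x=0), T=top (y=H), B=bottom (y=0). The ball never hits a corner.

Final position: (0,4)
Wall sequence: RBL

1. t=4 → R at (9,5); v=(-1,-1)
2. t=5 → B at (4,0); v=(-1,1)
3. t=4 → L at (0,4); v=(1,1)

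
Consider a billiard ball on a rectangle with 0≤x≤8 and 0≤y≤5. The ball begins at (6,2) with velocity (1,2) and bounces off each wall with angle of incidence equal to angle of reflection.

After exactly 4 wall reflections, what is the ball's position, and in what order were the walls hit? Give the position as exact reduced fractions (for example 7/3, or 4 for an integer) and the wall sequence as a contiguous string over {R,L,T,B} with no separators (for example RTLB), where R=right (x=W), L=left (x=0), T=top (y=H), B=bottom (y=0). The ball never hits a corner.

1. t=3/2 → T at (15/2,5); v=(1,-2)
2. t=1/2 → R at (8,4); v=(-1,-2)
3. t=2 → B at (6,0); v=(-1,2)
4. t=5/2 → T at (7/2,5); v=(-1,-2)

Final position: (7/2,5)
Wall sequence: TRBT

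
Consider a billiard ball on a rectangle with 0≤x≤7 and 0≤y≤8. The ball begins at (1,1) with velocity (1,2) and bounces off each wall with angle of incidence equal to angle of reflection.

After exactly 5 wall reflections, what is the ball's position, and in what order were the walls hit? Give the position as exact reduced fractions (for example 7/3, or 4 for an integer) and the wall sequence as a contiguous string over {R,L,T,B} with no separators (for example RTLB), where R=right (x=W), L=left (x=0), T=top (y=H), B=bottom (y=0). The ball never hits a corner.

1. t=7/2 → T at (9/2,8); v=(1,-2)
2. t=5/2 → R at (7,3); v=(-1,-2)
3. t=3/2 → B at (11/2,0); v=(-1,2)
4. t=4 → T at (3/2,8); v=(-1,-2)
5. t=3/2 → L at (0,5); v=(1,-2)

Final position: (0,5)
Wall sequence: TRBTL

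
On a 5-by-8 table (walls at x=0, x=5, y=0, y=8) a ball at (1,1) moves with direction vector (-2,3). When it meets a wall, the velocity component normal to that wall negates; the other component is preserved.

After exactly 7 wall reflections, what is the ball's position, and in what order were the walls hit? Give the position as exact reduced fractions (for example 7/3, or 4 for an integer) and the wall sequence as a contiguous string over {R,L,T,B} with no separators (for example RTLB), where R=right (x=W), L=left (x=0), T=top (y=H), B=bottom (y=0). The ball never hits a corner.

1. t=1/2 → L at (0,5/2); v=(2,3)
2. t=11/6 → T at (11/3,8); v=(2,-3)
3. t=2/3 → R at (5,6); v=(-2,-3)
4. t=2 → B at (1,0); v=(-2,3)
5. t=1/2 → L at (0,3/2); v=(2,3)
6. t=13/6 → T at (13/3,8); v=(2,-3)
7. t=1/3 → R at (5,7); v=(-2,-3)

Final position: (5,7)
Wall sequence: LTRBLTR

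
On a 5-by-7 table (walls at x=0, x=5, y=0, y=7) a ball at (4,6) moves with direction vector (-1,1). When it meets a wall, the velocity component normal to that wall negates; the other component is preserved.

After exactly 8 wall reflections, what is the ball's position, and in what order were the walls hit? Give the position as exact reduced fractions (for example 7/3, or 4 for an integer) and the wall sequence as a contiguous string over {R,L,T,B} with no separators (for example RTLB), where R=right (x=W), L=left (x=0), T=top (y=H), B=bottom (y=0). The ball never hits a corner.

1. t=1 → T at (3,7); v=(-1,-1)
2. t=3 → L at (0,4); v=(1,-1)
3. t=4 → B at (4,0); v=(1,1)
4. t=1 → R at (5,1); v=(-1,1)
5. t=5 → L at (0,6); v=(1,1)
6. t=1 → T at (1,7); v=(1,-1)
7. t=4 → R at (5,3); v=(-1,-1)
8. t=3 → B at (2,0); v=(-1,1)

Final position: (2,0)
Wall sequence: TLBRLTRB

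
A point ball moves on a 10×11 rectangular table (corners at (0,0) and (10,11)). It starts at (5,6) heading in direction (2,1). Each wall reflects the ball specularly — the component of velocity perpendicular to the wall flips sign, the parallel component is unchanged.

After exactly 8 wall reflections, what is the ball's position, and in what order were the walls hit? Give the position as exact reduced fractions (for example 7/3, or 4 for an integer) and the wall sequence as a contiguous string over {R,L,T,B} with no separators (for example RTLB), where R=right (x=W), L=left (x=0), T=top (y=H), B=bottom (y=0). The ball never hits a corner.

Final position: (1,11)
Wall sequence: RTLRBLRT

1. t=5/2 → R at (10,17/2); v=(-2,1)
2. t=5/2 → T at (5,11); v=(-2,-1)
3. t=5/2 → L at (0,17/2); v=(2,-1)
4. t=5 → R at (10,7/2); v=(-2,-1)
5. t=7/2 → B at (3,0); v=(-2,1)
6. t=3/2 → L at (0,3/2); v=(2,1)
7. t=5 → R at (10,13/2); v=(-2,1)
8. t=9/2 → T at (1,11); v=(-2,-1)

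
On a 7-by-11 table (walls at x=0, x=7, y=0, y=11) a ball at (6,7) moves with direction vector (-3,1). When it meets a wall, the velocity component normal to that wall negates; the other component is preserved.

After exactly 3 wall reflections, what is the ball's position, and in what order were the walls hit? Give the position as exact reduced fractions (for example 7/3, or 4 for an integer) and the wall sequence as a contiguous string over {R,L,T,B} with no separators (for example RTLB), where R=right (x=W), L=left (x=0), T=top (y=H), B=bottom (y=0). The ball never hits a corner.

Final position: (7,32/3)
Wall sequence: LTR

1. t=2 → L at (0,9); v=(3,1)
2. t=2 → T at (6,11); v=(3,-1)
3. t=1/3 → R at (7,32/3); v=(-3,-1)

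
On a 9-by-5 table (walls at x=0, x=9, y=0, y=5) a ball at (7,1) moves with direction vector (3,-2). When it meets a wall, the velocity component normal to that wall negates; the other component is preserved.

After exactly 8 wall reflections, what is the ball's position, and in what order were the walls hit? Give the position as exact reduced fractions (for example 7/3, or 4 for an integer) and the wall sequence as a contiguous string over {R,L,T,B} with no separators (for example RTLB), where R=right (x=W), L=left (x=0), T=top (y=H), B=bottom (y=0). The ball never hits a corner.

Final position: (0,5/3)
Wall sequence: BRTLBRTL

1. t=1/2 → B at (17/2,0); v=(3,2)
2. t=1/6 → R at (9,1/3); v=(-3,2)
3. t=7/3 → T at (2,5); v=(-3,-2)
4. t=2/3 → L at (0,11/3); v=(3,-2)
5. t=11/6 → B at (11/2,0); v=(3,2)
6. t=7/6 → R at (9,7/3); v=(-3,2)
7. t=4/3 → T at (5,5); v=(-3,-2)
8. t=5/3 → L at (0,5/3); v=(3,-2)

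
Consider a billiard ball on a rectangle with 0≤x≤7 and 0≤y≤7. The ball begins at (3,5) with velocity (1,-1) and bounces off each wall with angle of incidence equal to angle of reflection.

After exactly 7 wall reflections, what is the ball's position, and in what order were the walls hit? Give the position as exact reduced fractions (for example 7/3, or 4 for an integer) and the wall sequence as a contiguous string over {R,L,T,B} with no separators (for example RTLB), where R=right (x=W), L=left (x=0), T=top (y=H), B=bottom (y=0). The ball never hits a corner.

Final position: (0,6)
Wall sequence: RBLTRBL

1. t=4 → R at (7,1); v=(-1,-1)
2. t=1 → B at (6,0); v=(-1,1)
3. t=6 → L at (0,6); v=(1,1)
4. t=1 → T at (1,7); v=(1,-1)
5. t=6 → R at (7,1); v=(-1,-1)
6. t=1 → B at (6,0); v=(-1,1)
7. t=6 → L at (0,6); v=(1,1)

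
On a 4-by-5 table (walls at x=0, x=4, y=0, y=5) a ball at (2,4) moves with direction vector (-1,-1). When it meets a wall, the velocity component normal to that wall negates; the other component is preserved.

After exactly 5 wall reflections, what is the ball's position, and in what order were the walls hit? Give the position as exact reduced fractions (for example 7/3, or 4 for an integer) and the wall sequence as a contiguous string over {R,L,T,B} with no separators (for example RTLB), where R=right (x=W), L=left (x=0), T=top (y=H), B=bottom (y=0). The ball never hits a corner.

1. t=2 → L at (0,2); v=(1,-1)
2. t=2 → B at (2,0); v=(1,1)
3. t=2 → R at (4,2); v=(-1,1)
4. t=3 → T at (1,5); v=(-1,-1)
5. t=1 → L at (0,4); v=(1,-1)

Final position: (0,4)
Wall sequence: LBRTL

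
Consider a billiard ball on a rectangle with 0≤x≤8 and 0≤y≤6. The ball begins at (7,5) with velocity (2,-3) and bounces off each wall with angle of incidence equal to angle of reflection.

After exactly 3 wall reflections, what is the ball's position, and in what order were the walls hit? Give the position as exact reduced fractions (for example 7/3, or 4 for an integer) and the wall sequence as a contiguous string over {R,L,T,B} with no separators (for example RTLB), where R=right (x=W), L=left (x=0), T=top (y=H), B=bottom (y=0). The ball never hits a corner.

Final position: (5/3,6)
Wall sequence: RBT

1. t=1/2 → R at (8,7/2); v=(-2,-3)
2. t=7/6 → B at (17/3,0); v=(-2,3)
3. t=2 → T at (5/3,6); v=(-2,-3)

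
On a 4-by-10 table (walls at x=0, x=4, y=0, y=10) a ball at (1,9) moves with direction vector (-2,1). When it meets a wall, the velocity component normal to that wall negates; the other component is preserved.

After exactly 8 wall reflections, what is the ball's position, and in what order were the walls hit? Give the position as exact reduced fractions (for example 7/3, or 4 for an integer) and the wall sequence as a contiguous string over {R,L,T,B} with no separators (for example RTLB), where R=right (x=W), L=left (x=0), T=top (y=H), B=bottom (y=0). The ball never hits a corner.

1. t=1/2 → L at (0,19/2); v=(2,1)
2. t=1/2 → T at (1,10); v=(2,-1)
3. t=3/2 → R at (4,17/2); v=(-2,-1)
4. t=2 → L at (0,13/2); v=(2,-1)
5. t=2 → R at (4,9/2); v=(-2,-1)
6. t=2 → L at (0,5/2); v=(2,-1)
7. t=2 → R at (4,1/2); v=(-2,-1)
8. t=1/2 → B at (3,0); v=(-2,1)

Final position: (3,0)
Wall sequence: LTRLRLRB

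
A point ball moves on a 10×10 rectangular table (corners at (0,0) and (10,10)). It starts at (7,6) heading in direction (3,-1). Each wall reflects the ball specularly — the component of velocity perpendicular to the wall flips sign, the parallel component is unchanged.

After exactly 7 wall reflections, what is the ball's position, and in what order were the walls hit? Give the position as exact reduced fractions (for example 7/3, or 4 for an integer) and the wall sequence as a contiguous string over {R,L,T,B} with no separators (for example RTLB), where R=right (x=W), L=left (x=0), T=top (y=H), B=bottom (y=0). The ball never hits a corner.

Final position: (5,10)
Wall sequence: RLBRLRT

1. t=1 → R at (10,5); v=(-3,-1)
2. t=10/3 → L at (0,5/3); v=(3,-1)
3. t=5/3 → B at (5,0); v=(3,1)
4. t=5/3 → R at (10,5/3); v=(-3,1)
5. t=10/3 → L at (0,5); v=(3,1)
6. t=10/3 → R at (10,25/3); v=(-3,1)
7. t=5/3 → T at (5,10); v=(-3,-1)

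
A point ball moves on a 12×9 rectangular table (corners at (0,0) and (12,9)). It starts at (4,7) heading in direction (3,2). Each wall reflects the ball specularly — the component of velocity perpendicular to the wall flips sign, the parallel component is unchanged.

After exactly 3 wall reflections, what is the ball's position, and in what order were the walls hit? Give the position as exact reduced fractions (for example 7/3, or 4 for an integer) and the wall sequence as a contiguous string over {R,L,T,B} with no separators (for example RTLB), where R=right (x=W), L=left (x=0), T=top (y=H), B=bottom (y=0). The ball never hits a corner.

1. t=1 → T at (7,9); v=(3,-2)
2. t=5/3 → R at (12,17/3); v=(-3,-2)
3. t=17/6 → B at (7/2,0); v=(-3,2)

Final position: (7/2,0)
Wall sequence: TRB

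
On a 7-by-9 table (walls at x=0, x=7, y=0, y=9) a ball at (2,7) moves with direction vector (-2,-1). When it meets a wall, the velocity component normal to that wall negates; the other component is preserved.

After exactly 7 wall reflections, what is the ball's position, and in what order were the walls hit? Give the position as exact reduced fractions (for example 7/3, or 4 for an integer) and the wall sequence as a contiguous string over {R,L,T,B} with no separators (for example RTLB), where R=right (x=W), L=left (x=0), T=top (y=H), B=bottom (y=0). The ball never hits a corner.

1. t=1 → L at (0,6); v=(2,-1)
2. t=7/2 → R at (7,5/2); v=(-2,-1)
3. t=5/2 → B at (2,0); v=(-2,1)
4. t=1 → L at (0,1); v=(2,1)
5. t=7/2 → R at (7,9/2); v=(-2,1)
6. t=7/2 → L at (0,8); v=(2,1)
7. t=1 → T at (2,9); v=(2,-1)

Final position: (2,9)
Wall sequence: LRBLRLT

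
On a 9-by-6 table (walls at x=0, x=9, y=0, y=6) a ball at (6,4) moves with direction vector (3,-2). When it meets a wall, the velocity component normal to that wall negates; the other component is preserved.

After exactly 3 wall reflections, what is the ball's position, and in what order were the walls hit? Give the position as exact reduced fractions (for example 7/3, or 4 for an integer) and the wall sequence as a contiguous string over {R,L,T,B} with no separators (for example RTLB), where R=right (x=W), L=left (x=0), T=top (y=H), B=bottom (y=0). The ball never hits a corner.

Final position: (0,4)
Wall sequence: RBL

1. t=1 → R at (9,2); v=(-3,-2)
2. t=1 → B at (6,0); v=(-3,2)
3. t=2 → L at (0,4); v=(3,2)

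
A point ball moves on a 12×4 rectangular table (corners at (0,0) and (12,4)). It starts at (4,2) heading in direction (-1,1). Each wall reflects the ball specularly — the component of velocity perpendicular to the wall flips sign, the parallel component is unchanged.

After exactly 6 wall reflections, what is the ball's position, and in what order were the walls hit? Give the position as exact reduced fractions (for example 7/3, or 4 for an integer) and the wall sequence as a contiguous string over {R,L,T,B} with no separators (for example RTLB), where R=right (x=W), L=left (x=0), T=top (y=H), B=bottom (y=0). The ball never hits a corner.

Final position: (12,2)
Wall sequence: TLBTBR

1. t=2 → T at (2,4); v=(-1,-1)
2. t=2 → L at (0,2); v=(1,-1)
3. t=2 → B at (2,0); v=(1,1)
4. t=4 → T at (6,4); v=(1,-1)
5. t=4 → B at (10,0); v=(1,1)
6. t=2 → R at (12,2); v=(-1,1)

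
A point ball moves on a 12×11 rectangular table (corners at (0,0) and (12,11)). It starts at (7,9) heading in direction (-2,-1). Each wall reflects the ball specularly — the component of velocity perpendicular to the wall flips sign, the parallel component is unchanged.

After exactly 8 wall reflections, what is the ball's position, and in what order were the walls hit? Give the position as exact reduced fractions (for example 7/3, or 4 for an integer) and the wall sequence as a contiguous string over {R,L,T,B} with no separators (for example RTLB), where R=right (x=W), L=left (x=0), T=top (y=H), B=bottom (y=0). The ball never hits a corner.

Final position: (7,0)
Wall sequence: LBRLTRLB

1. t=7/2 → L at (0,11/2); v=(2,-1)
2. t=11/2 → B at (11,0); v=(2,1)
3. t=1/2 → R at (12,1/2); v=(-2,1)
4. t=6 → L at (0,13/2); v=(2,1)
5. t=9/2 → T at (9,11); v=(2,-1)
6. t=3/2 → R at (12,19/2); v=(-2,-1)
7. t=6 → L at (0,7/2); v=(2,-1)
8. t=7/2 → B at (7,0); v=(2,1)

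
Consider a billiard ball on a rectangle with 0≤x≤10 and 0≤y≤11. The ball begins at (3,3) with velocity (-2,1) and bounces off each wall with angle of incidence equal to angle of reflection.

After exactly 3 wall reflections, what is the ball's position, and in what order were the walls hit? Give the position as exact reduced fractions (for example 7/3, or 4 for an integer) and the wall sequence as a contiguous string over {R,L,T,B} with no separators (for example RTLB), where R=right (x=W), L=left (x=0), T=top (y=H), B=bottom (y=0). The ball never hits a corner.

Final position: (7,11)
Wall sequence: LRT

1. t=3/2 → L at (0,9/2); v=(2,1)
2. t=5 → R at (10,19/2); v=(-2,1)
3. t=3/2 → T at (7,11); v=(-2,-1)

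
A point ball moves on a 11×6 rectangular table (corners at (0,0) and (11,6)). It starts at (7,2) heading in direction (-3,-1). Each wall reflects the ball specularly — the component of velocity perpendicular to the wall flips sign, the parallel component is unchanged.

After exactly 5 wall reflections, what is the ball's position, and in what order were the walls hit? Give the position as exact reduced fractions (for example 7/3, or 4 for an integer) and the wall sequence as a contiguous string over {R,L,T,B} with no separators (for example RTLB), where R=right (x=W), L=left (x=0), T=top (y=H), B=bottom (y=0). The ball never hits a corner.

1. t=2 → B at (1,0); v=(-3,1)
2. t=1/3 → L at (0,1/3); v=(3,1)
3. t=11/3 → R at (11,4); v=(-3,1)
4. t=2 → T at (5,6); v=(-3,-1)
5. t=5/3 → L at (0,13/3); v=(3,-1)

Final position: (0,13/3)
Wall sequence: BLRTL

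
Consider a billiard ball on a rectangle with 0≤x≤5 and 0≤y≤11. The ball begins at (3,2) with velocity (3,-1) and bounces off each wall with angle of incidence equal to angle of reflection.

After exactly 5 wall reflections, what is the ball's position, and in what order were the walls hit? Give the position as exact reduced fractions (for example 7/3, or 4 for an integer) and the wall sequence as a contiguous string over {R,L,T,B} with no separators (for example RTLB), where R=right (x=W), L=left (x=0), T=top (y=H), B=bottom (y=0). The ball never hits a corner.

1. t=2/3 → R at (5,4/3); v=(-3,-1)
2. t=4/3 → B at (1,0); v=(-3,1)
3. t=1/3 → L at (0,1/3); v=(3,1)
4. t=5/3 → R at (5,2); v=(-3,1)
5. t=5/3 → L at (0,11/3); v=(3,1)

Final position: (0,11/3)
Wall sequence: RBLRL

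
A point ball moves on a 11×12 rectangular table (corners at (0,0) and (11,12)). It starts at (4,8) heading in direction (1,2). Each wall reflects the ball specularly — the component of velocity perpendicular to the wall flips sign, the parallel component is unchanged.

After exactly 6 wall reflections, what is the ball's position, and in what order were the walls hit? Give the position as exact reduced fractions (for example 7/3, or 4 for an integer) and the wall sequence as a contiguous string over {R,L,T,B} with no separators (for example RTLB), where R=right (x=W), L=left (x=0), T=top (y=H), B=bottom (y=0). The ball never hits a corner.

1. t=2 → T at (6,12); v=(1,-2)
2. t=5 → R at (11,2); v=(-1,-2)
3. t=1 → B at (10,0); v=(-1,2)
4. t=6 → T at (4,12); v=(-1,-2)
5. t=4 → L at (0,4); v=(1,-2)
6. t=2 → B at (2,0); v=(1,2)

Final position: (2,0)
Wall sequence: TRBTLB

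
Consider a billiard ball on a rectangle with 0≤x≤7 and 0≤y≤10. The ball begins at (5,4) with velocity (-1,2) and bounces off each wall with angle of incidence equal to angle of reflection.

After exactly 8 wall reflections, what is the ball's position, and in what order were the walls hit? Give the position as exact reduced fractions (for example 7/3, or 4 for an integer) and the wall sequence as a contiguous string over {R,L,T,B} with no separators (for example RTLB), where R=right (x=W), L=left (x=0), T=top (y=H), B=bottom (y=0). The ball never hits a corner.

Final position: (4,10)
Wall sequence: TLBRTBLT

1. t=3 → T at (2,10); v=(-1,-2)
2. t=2 → L at (0,6); v=(1,-2)
3. t=3 → B at (3,0); v=(1,2)
4. t=4 → R at (7,8); v=(-1,2)
5. t=1 → T at (6,10); v=(-1,-2)
6. t=5 → B at (1,0); v=(-1,2)
7. t=1 → L at (0,2); v=(1,2)
8. t=4 → T at (4,10); v=(1,-2)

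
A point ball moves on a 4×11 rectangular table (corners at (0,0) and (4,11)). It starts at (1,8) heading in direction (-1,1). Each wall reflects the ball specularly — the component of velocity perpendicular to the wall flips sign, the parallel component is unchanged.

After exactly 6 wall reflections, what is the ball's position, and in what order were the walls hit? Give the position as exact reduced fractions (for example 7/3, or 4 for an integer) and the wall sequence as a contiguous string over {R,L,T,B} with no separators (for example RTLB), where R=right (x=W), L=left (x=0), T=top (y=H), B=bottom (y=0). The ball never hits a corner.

Final position: (3,0)
Wall sequence: LTRLRB

1. t=1 → L at (0,9); v=(1,1)
2. t=2 → T at (2,11); v=(1,-1)
3. t=2 → R at (4,9); v=(-1,-1)
4. t=4 → L at (0,5); v=(1,-1)
5. t=4 → R at (4,1); v=(-1,-1)
6. t=1 → B at (3,0); v=(-1,1)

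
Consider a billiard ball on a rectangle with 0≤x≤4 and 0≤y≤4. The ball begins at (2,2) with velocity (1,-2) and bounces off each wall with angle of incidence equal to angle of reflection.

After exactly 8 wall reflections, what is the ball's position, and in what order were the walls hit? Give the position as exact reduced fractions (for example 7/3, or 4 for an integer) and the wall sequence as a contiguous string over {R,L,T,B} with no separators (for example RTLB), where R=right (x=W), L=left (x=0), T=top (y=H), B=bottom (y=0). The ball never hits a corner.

1. t=1 → B at (3,0); v=(1,2)
2. t=1 → R at (4,2); v=(-1,2)
3. t=1 → T at (3,4); v=(-1,-2)
4. t=2 → B at (1,0); v=(-1,2)
5. t=1 → L at (0,2); v=(1,2)
6. t=1 → T at (1,4); v=(1,-2)
7. t=2 → B at (3,0); v=(1,2)
8. t=1 → R at (4,2); v=(-1,2)

Final position: (4,2)
Wall sequence: BRTBLTBR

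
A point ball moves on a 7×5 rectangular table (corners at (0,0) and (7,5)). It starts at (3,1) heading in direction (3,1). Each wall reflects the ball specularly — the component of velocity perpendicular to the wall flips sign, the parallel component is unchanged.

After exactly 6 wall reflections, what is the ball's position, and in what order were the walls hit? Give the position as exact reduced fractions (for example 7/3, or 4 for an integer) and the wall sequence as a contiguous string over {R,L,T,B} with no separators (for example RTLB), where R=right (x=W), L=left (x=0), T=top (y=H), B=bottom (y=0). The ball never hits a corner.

Final position: (2,0)
Wall sequence: RLTRLB

1. t=4/3 → R at (7,7/3); v=(-3,1)
2. t=7/3 → L at (0,14/3); v=(3,1)
3. t=1/3 → T at (1,5); v=(3,-1)
4. t=2 → R at (7,3); v=(-3,-1)
5. t=7/3 → L at (0,2/3); v=(3,-1)
6. t=2/3 → B at (2,0); v=(3,1)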